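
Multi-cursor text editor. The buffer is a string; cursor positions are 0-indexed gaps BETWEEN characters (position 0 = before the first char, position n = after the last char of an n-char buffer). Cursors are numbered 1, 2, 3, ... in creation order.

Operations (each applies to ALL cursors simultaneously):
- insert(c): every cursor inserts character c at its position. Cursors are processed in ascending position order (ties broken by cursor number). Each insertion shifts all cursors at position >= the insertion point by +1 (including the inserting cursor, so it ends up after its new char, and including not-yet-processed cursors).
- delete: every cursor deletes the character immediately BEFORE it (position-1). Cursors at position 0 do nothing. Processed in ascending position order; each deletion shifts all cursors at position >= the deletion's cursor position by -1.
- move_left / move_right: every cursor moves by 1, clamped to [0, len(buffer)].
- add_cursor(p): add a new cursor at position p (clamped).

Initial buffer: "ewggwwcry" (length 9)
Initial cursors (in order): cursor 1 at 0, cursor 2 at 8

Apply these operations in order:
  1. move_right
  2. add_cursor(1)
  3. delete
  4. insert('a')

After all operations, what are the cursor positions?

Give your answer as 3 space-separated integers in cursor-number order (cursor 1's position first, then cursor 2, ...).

Answer: 2 10 2

Derivation:
After op 1 (move_right): buffer="ewggwwcry" (len 9), cursors c1@1 c2@9, authorship .........
After op 2 (add_cursor(1)): buffer="ewggwwcry" (len 9), cursors c1@1 c3@1 c2@9, authorship .........
After op 3 (delete): buffer="wggwwcr" (len 7), cursors c1@0 c3@0 c2@7, authorship .......
After op 4 (insert('a')): buffer="aawggwwcra" (len 10), cursors c1@2 c3@2 c2@10, authorship 13.......2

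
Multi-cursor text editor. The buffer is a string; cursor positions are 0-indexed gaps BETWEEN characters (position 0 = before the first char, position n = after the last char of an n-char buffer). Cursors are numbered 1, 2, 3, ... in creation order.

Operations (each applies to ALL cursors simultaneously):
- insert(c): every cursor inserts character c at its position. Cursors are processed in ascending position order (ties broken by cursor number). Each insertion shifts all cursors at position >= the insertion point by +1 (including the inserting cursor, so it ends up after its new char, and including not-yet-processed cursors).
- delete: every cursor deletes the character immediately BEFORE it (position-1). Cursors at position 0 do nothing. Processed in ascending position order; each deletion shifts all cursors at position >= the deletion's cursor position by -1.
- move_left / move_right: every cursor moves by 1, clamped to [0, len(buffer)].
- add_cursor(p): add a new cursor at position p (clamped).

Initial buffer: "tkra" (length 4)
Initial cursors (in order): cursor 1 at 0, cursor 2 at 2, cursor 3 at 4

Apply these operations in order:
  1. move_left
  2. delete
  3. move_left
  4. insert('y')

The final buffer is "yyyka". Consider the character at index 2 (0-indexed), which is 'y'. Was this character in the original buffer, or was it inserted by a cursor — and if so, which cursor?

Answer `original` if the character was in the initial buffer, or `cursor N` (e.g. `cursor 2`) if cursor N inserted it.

Answer: cursor 3

Derivation:
After op 1 (move_left): buffer="tkra" (len 4), cursors c1@0 c2@1 c3@3, authorship ....
After op 2 (delete): buffer="ka" (len 2), cursors c1@0 c2@0 c3@1, authorship ..
After op 3 (move_left): buffer="ka" (len 2), cursors c1@0 c2@0 c3@0, authorship ..
After op 4 (insert('y')): buffer="yyyka" (len 5), cursors c1@3 c2@3 c3@3, authorship 123..
Authorship (.=original, N=cursor N): 1 2 3 . .
Index 2: author = 3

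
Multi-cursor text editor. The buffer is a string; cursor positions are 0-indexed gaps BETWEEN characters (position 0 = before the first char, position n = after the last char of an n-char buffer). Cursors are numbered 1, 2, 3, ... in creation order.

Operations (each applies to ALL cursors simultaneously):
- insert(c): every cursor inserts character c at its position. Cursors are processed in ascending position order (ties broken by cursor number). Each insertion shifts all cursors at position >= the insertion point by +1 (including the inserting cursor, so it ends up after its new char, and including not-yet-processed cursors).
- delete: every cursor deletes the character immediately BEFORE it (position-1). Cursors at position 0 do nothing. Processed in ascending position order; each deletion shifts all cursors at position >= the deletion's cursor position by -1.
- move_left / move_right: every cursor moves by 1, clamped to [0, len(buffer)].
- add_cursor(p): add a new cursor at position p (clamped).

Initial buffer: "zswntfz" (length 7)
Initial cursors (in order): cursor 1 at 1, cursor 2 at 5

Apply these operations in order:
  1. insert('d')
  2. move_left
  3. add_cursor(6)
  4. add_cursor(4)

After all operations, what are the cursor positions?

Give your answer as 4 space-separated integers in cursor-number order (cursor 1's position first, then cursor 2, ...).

Answer: 1 6 6 4

Derivation:
After op 1 (insert('d')): buffer="zdswntdfz" (len 9), cursors c1@2 c2@7, authorship .1....2..
After op 2 (move_left): buffer="zdswntdfz" (len 9), cursors c1@1 c2@6, authorship .1....2..
After op 3 (add_cursor(6)): buffer="zdswntdfz" (len 9), cursors c1@1 c2@6 c3@6, authorship .1....2..
After op 4 (add_cursor(4)): buffer="zdswntdfz" (len 9), cursors c1@1 c4@4 c2@6 c3@6, authorship .1....2..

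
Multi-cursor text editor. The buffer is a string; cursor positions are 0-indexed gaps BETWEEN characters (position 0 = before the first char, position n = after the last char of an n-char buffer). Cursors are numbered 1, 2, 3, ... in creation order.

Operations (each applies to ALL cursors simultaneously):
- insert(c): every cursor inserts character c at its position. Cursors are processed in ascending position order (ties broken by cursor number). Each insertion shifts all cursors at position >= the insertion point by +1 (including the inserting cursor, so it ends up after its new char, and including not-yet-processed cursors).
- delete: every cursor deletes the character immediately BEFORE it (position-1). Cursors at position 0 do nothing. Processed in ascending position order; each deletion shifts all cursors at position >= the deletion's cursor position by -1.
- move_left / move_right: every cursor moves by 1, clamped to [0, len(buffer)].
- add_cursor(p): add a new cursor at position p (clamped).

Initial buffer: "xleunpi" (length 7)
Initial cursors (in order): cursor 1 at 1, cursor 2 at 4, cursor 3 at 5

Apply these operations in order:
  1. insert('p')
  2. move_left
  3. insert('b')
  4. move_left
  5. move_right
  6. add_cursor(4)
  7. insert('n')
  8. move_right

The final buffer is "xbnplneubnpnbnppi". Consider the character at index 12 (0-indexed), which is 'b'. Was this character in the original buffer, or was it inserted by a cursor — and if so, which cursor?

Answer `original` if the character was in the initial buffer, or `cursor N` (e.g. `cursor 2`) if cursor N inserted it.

Answer: cursor 3

Derivation:
After op 1 (insert('p')): buffer="xpleupnppi" (len 10), cursors c1@2 c2@6 c3@8, authorship .1...2.3..
After op 2 (move_left): buffer="xpleupnppi" (len 10), cursors c1@1 c2@5 c3@7, authorship .1...2.3..
After op 3 (insert('b')): buffer="xbpleubpnbppi" (len 13), cursors c1@2 c2@7 c3@10, authorship .11...22.33..
After op 4 (move_left): buffer="xbpleubpnbppi" (len 13), cursors c1@1 c2@6 c3@9, authorship .11...22.33..
After op 5 (move_right): buffer="xbpleubpnbppi" (len 13), cursors c1@2 c2@7 c3@10, authorship .11...22.33..
After op 6 (add_cursor(4)): buffer="xbpleubpnbppi" (len 13), cursors c1@2 c4@4 c2@7 c3@10, authorship .11...22.33..
After op 7 (insert('n')): buffer="xbnplneubnpnbnppi" (len 17), cursors c1@3 c4@6 c2@10 c3@14, authorship .111.4..222.333..
After op 8 (move_right): buffer="xbnplneubnpnbnppi" (len 17), cursors c1@4 c4@7 c2@11 c3@15, authorship .111.4..222.333..
Authorship (.=original, N=cursor N): . 1 1 1 . 4 . . 2 2 2 . 3 3 3 . .
Index 12: author = 3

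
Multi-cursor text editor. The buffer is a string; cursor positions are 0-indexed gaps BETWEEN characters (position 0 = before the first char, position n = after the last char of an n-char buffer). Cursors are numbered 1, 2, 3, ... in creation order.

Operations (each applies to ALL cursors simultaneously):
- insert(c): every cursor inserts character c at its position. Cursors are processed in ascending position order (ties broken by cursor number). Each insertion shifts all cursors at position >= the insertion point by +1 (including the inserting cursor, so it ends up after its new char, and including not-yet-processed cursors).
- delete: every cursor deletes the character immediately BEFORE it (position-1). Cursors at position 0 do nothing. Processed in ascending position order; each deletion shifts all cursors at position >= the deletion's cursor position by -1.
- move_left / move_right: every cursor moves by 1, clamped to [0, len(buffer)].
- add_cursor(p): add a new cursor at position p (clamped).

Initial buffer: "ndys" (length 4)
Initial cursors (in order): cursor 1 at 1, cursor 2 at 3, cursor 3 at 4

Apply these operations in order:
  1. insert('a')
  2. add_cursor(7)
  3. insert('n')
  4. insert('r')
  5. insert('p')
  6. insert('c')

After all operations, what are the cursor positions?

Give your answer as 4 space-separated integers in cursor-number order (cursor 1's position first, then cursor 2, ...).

After op 1 (insert('a')): buffer="nadyasa" (len 7), cursors c1@2 c2@5 c3@7, authorship .1..2.3
After op 2 (add_cursor(7)): buffer="nadyasa" (len 7), cursors c1@2 c2@5 c3@7 c4@7, authorship .1..2.3
After op 3 (insert('n')): buffer="nandyansann" (len 11), cursors c1@3 c2@7 c3@11 c4@11, authorship .11..22.334
After op 4 (insert('r')): buffer="nanrdyanrsannrr" (len 15), cursors c1@4 c2@9 c3@15 c4@15, authorship .111..222.33434
After op 5 (insert('p')): buffer="nanrpdyanrpsannrrpp" (len 19), cursors c1@5 c2@11 c3@19 c4@19, authorship .1111..2222.3343434
After op 6 (insert('c')): buffer="nanrpcdyanrpcsannrrppcc" (len 23), cursors c1@6 c2@13 c3@23 c4@23, authorship .11111..22222.334343434

Answer: 6 13 23 23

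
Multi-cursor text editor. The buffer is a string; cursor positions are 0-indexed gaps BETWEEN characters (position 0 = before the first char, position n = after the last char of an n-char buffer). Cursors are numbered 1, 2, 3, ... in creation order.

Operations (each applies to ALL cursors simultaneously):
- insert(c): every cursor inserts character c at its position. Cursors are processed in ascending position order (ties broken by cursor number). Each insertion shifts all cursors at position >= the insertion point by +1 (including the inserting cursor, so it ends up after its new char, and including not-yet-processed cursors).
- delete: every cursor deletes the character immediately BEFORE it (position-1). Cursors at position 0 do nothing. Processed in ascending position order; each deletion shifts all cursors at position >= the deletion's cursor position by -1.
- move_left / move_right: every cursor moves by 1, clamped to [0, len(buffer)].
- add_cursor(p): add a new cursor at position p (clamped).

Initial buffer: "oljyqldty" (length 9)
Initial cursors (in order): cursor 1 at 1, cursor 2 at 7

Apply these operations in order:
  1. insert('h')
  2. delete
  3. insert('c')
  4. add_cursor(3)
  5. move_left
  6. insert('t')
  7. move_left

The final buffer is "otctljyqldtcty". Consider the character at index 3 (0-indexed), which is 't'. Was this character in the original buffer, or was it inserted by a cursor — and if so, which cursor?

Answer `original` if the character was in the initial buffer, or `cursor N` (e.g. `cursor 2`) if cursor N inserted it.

After op 1 (insert('h')): buffer="ohljyqldhty" (len 11), cursors c1@2 c2@9, authorship .1......2..
After op 2 (delete): buffer="oljyqldty" (len 9), cursors c1@1 c2@7, authorship .........
After op 3 (insert('c')): buffer="ocljyqldcty" (len 11), cursors c1@2 c2@9, authorship .1......2..
After op 4 (add_cursor(3)): buffer="ocljyqldcty" (len 11), cursors c1@2 c3@3 c2@9, authorship .1......2..
After op 5 (move_left): buffer="ocljyqldcty" (len 11), cursors c1@1 c3@2 c2@8, authorship .1......2..
After op 6 (insert('t')): buffer="otctljyqldtcty" (len 14), cursors c1@2 c3@4 c2@11, authorship .113......22..
After op 7 (move_left): buffer="otctljyqldtcty" (len 14), cursors c1@1 c3@3 c2@10, authorship .113......22..
Authorship (.=original, N=cursor N): . 1 1 3 . . . . . . 2 2 . .
Index 3: author = 3

Answer: cursor 3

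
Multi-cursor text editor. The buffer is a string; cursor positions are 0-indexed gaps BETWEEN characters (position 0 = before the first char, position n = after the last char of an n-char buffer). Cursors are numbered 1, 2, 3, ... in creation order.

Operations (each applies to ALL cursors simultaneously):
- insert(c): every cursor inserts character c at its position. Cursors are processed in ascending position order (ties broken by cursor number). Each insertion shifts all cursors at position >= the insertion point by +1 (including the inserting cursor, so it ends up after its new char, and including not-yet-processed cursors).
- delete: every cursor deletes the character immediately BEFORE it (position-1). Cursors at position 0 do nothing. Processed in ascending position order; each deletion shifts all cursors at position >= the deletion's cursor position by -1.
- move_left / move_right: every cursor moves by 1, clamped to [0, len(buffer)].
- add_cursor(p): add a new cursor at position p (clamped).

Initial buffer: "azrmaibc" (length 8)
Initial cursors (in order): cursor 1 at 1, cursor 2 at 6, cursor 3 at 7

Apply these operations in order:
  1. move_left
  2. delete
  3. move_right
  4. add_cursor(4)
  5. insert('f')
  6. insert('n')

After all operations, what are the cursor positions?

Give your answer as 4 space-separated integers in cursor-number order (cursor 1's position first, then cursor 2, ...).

After op 1 (move_left): buffer="azrmaibc" (len 8), cursors c1@0 c2@5 c3@6, authorship ........
After op 2 (delete): buffer="azrmbc" (len 6), cursors c1@0 c2@4 c3@4, authorship ......
After op 3 (move_right): buffer="azrmbc" (len 6), cursors c1@1 c2@5 c3@5, authorship ......
After op 4 (add_cursor(4)): buffer="azrmbc" (len 6), cursors c1@1 c4@4 c2@5 c3@5, authorship ......
After op 5 (insert('f')): buffer="afzrmfbffc" (len 10), cursors c1@2 c4@6 c2@9 c3@9, authorship .1...4.23.
After op 6 (insert('n')): buffer="afnzrmfnbffnnc" (len 14), cursors c1@3 c4@8 c2@13 c3@13, authorship .11...44.2323.

Answer: 3 13 13 8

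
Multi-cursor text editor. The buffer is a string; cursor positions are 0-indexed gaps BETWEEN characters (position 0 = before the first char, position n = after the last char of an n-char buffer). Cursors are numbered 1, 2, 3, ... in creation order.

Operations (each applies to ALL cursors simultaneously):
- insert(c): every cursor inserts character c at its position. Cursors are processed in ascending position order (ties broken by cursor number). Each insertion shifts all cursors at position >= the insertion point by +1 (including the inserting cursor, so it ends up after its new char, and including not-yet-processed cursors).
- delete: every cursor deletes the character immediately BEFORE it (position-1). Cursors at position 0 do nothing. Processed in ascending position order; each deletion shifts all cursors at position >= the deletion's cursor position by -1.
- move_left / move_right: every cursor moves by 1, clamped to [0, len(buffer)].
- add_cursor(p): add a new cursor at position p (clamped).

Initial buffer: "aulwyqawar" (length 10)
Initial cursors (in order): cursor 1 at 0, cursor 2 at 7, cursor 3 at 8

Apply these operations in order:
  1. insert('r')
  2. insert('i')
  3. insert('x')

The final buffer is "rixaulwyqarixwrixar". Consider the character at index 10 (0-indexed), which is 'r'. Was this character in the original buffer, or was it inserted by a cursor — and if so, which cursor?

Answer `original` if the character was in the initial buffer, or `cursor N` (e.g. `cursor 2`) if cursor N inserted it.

After op 1 (insert('r')): buffer="raulwyqarwrar" (len 13), cursors c1@1 c2@9 c3@11, authorship 1.......2.3..
After op 2 (insert('i')): buffer="riaulwyqariwriar" (len 16), cursors c1@2 c2@11 c3@14, authorship 11.......22.33..
After op 3 (insert('x')): buffer="rixaulwyqarixwrixar" (len 19), cursors c1@3 c2@13 c3@17, authorship 111.......222.333..
Authorship (.=original, N=cursor N): 1 1 1 . . . . . . . 2 2 2 . 3 3 3 . .
Index 10: author = 2

Answer: cursor 2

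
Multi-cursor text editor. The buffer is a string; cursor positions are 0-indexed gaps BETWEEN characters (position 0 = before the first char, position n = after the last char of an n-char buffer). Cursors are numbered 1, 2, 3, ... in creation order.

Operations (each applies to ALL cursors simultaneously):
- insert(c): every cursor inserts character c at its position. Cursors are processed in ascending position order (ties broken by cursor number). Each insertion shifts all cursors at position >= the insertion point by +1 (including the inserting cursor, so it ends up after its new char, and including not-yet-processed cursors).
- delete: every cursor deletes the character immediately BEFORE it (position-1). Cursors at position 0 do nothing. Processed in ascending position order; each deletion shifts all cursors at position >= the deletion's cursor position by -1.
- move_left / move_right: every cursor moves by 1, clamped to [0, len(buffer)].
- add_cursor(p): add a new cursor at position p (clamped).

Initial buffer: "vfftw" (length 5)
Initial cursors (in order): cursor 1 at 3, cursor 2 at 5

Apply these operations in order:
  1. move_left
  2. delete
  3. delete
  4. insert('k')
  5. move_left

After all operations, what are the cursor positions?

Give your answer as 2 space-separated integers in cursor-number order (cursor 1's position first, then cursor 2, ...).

After op 1 (move_left): buffer="vfftw" (len 5), cursors c1@2 c2@4, authorship .....
After op 2 (delete): buffer="vfw" (len 3), cursors c1@1 c2@2, authorship ...
After op 3 (delete): buffer="w" (len 1), cursors c1@0 c2@0, authorship .
After op 4 (insert('k')): buffer="kkw" (len 3), cursors c1@2 c2@2, authorship 12.
After op 5 (move_left): buffer="kkw" (len 3), cursors c1@1 c2@1, authorship 12.

Answer: 1 1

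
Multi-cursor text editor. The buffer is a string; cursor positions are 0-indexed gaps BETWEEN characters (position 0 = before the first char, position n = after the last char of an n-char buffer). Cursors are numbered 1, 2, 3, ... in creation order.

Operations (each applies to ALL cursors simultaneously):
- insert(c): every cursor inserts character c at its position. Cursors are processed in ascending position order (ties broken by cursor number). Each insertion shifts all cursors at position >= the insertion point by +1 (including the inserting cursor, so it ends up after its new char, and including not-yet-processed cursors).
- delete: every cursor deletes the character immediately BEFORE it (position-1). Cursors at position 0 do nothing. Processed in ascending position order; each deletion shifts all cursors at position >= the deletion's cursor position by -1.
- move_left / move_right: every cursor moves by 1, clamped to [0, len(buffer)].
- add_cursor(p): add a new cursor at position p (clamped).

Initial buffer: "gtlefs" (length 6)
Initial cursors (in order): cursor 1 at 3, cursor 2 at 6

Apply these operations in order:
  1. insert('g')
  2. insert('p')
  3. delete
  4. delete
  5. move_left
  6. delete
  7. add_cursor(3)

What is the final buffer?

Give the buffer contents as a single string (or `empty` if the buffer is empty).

Answer: gles

Derivation:
After op 1 (insert('g')): buffer="gtlgefsg" (len 8), cursors c1@4 c2@8, authorship ...1...2
After op 2 (insert('p')): buffer="gtlgpefsgp" (len 10), cursors c1@5 c2@10, authorship ...11...22
After op 3 (delete): buffer="gtlgefsg" (len 8), cursors c1@4 c2@8, authorship ...1...2
After op 4 (delete): buffer="gtlefs" (len 6), cursors c1@3 c2@6, authorship ......
After op 5 (move_left): buffer="gtlefs" (len 6), cursors c1@2 c2@5, authorship ......
After op 6 (delete): buffer="gles" (len 4), cursors c1@1 c2@3, authorship ....
After op 7 (add_cursor(3)): buffer="gles" (len 4), cursors c1@1 c2@3 c3@3, authorship ....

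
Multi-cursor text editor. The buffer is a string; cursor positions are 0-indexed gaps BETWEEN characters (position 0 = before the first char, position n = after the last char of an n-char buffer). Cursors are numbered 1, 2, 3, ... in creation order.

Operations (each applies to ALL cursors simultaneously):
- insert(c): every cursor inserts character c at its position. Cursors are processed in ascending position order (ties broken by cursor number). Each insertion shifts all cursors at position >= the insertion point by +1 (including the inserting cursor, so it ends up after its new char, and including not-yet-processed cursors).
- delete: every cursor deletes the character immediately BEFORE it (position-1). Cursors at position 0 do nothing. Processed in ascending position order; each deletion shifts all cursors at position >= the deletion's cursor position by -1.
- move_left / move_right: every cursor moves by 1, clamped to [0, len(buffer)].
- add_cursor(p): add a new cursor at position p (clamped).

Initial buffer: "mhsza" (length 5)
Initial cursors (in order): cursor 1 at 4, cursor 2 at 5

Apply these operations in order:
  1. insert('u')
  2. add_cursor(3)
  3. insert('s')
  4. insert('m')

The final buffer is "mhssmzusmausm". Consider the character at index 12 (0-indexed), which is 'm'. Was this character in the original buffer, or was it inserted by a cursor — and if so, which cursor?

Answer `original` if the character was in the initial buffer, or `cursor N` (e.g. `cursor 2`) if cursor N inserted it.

After op 1 (insert('u')): buffer="mhszuau" (len 7), cursors c1@5 c2@7, authorship ....1.2
After op 2 (add_cursor(3)): buffer="mhszuau" (len 7), cursors c3@3 c1@5 c2@7, authorship ....1.2
After op 3 (insert('s')): buffer="mhsszusaus" (len 10), cursors c3@4 c1@7 c2@10, authorship ...3.11.22
After op 4 (insert('m')): buffer="mhssmzusmausm" (len 13), cursors c3@5 c1@9 c2@13, authorship ...33.111.222
Authorship (.=original, N=cursor N): . . . 3 3 . 1 1 1 . 2 2 2
Index 12: author = 2

Answer: cursor 2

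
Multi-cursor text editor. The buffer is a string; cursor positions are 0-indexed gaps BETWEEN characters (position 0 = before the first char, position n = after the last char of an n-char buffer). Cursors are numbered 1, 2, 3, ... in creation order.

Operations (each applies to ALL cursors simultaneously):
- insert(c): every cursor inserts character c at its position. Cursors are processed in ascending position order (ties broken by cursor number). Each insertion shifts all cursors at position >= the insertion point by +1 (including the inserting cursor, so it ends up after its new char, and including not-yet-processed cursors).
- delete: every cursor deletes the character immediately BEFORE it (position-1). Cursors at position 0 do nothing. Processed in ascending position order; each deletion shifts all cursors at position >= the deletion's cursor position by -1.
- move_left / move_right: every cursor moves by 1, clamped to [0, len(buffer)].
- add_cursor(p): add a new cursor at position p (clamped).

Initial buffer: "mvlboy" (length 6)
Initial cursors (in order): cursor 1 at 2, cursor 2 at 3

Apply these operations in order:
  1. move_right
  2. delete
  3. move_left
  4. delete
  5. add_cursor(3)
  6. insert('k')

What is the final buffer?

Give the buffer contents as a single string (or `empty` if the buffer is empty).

After op 1 (move_right): buffer="mvlboy" (len 6), cursors c1@3 c2@4, authorship ......
After op 2 (delete): buffer="mvoy" (len 4), cursors c1@2 c2@2, authorship ....
After op 3 (move_left): buffer="mvoy" (len 4), cursors c1@1 c2@1, authorship ....
After op 4 (delete): buffer="voy" (len 3), cursors c1@0 c2@0, authorship ...
After op 5 (add_cursor(3)): buffer="voy" (len 3), cursors c1@0 c2@0 c3@3, authorship ...
After op 6 (insert('k')): buffer="kkvoyk" (len 6), cursors c1@2 c2@2 c3@6, authorship 12...3

Answer: kkvoyk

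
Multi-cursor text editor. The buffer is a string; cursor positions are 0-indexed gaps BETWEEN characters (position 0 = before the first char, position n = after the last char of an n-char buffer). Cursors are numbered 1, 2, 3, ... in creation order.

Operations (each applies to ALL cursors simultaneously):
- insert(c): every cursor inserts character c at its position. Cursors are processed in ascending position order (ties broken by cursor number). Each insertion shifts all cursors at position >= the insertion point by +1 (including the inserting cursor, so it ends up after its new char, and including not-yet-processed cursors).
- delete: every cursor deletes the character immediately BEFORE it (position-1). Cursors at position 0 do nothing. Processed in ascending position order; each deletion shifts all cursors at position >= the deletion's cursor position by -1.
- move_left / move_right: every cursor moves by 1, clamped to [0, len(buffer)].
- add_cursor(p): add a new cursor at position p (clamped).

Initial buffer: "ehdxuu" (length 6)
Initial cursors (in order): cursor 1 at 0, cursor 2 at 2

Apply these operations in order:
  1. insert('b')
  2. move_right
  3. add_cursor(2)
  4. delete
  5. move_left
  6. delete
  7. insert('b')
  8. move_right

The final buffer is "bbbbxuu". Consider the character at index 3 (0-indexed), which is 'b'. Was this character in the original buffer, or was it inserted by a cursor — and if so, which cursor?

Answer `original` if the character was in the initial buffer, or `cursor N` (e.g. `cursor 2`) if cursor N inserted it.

Answer: cursor 2

Derivation:
After op 1 (insert('b')): buffer="behbdxuu" (len 8), cursors c1@1 c2@4, authorship 1..2....
After op 2 (move_right): buffer="behbdxuu" (len 8), cursors c1@2 c2@5, authorship 1..2....
After op 3 (add_cursor(2)): buffer="behbdxuu" (len 8), cursors c1@2 c3@2 c2@5, authorship 1..2....
After op 4 (delete): buffer="hbxuu" (len 5), cursors c1@0 c3@0 c2@2, authorship .2...
After op 5 (move_left): buffer="hbxuu" (len 5), cursors c1@0 c3@0 c2@1, authorship .2...
After op 6 (delete): buffer="bxuu" (len 4), cursors c1@0 c2@0 c3@0, authorship 2...
After op 7 (insert('b')): buffer="bbbbxuu" (len 7), cursors c1@3 c2@3 c3@3, authorship 1232...
After op 8 (move_right): buffer="bbbbxuu" (len 7), cursors c1@4 c2@4 c3@4, authorship 1232...
Authorship (.=original, N=cursor N): 1 2 3 2 . . .
Index 3: author = 2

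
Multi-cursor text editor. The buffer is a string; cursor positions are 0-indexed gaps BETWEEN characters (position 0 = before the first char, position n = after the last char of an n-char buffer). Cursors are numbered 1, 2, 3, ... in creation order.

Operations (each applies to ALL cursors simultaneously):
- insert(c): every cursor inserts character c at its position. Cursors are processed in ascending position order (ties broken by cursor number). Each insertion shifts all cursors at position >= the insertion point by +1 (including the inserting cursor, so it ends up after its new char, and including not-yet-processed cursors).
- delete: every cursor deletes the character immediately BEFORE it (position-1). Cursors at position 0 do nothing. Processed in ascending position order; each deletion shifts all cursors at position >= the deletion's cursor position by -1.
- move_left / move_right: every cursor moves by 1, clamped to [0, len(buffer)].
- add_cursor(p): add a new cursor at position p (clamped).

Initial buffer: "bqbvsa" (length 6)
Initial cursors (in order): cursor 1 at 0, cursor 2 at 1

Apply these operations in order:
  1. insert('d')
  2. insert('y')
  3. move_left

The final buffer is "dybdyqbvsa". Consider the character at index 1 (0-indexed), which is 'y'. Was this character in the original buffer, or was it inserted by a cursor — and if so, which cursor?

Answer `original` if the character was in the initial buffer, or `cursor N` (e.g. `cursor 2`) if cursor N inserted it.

Answer: cursor 1

Derivation:
After op 1 (insert('d')): buffer="dbdqbvsa" (len 8), cursors c1@1 c2@3, authorship 1.2.....
After op 2 (insert('y')): buffer="dybdyqbvsa" (len 10), cursors c1@2 c2@5, authorship 11.22.....
After op 3 (move_left): buffer="dybdyqbvsa" (len 10), cursors c1@1 c2@4, authorship 11.22.....
Authorship (.=original, N=cursor N): 1 1 . 2 2 . . . . .
Index 1: author = 1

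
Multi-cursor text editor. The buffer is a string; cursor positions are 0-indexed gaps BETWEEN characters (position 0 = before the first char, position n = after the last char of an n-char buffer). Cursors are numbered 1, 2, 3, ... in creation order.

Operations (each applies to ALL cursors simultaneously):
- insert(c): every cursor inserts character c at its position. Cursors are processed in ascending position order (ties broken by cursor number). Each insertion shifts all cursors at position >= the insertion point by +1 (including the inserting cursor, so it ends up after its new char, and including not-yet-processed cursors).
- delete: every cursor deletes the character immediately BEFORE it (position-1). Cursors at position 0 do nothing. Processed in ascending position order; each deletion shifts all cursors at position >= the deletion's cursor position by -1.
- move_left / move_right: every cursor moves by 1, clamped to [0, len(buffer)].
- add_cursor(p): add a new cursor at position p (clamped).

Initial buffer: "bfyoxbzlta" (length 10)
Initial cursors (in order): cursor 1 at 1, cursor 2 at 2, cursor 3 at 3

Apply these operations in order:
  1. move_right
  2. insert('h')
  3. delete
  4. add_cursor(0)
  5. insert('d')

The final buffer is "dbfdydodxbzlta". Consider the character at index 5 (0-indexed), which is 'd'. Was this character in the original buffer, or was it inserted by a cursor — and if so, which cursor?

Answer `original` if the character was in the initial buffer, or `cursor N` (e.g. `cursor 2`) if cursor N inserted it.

After op 1 (move_right): buffer="bfyoxbzlta" (len 10), cursors c1@2 c2@3 c3@4, authorship ..........
After op 2 (insert('h')): buffer="bfhyhohxbzlta" (len 13), cursors c1@3 c2@5 c3@7, authorship ..1.2.3......
After op 3 (delete): buffer="bfyoxbzlta" (len 10), cursors c1@2 c2@3 c3@4, authorship ..........
After op 4 (add_cursor(0)): buffer="bfyoxbzlta" (len 10), cursors c4@0 c1@2 c2@3 c3@4, authorship ..........
After op 5 (insert('d')): buffer="dbfdydodxbzlta" (len 14), cursors c4@1 c1@4 c2@6 c3@8, authorship 4..1.2.3......
Authorship (.=original, N=cursor N): 4 . . 1 . 2 . 3 . . . . . .
Index 5: author = 2

Answer: cursor 2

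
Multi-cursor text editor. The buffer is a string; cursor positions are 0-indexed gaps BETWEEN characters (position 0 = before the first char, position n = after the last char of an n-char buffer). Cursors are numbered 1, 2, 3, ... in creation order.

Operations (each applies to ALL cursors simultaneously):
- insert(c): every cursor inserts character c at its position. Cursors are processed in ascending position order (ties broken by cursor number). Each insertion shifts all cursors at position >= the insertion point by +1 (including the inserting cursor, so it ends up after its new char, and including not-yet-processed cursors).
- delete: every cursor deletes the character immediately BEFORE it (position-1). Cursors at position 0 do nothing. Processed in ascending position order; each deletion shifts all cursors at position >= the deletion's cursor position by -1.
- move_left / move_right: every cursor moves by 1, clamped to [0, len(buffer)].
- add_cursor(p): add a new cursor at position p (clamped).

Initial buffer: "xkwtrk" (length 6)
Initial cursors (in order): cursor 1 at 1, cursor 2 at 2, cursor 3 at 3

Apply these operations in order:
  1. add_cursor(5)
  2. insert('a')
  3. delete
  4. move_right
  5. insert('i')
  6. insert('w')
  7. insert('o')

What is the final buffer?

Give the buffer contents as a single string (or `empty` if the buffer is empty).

After op 1 (add_cursor(5)): buffer="xkwtrk" (len 6), cursors c1@1 c2@2 c3@3 c4@5, authorship ......
After op 2 (insert('a')): buffer="xakawatrak" (len 10), cursors c1@2 c2@4 c3@6 c4@9, authorship .1.2.3..4.
After op 3 (delete): buffer="xkwtrk" (len 6), cursors c1@1 c2@2 c3@3 c4@5, authorship ......
After op 4 (move_right): buffer="xkwtrk" (len 6), cursors c1@2 c2@3 c3@4 c4@6, authorship ......
After op 5 (insert('i')): buffer="xkiwitirki" (len 10), cursors c1@3 c2@5 c3@7 c4@10, authorship ..1.2.3..4
After op 6 (insert('w')): buffer="xkiwwiwtiwrkiw" (len 14), cursors c1@4 c2@7 c3@10 c4@14, authorship ..11.22.33..44
After op 7 (insert('o')): buffer="xkiwowiwotiworkiwo" (len 18), cursors c1@5 c2@9 c3@13 c4@18, authorship ..111.222.333..444

Answer: xkiwowiwotiworkiwo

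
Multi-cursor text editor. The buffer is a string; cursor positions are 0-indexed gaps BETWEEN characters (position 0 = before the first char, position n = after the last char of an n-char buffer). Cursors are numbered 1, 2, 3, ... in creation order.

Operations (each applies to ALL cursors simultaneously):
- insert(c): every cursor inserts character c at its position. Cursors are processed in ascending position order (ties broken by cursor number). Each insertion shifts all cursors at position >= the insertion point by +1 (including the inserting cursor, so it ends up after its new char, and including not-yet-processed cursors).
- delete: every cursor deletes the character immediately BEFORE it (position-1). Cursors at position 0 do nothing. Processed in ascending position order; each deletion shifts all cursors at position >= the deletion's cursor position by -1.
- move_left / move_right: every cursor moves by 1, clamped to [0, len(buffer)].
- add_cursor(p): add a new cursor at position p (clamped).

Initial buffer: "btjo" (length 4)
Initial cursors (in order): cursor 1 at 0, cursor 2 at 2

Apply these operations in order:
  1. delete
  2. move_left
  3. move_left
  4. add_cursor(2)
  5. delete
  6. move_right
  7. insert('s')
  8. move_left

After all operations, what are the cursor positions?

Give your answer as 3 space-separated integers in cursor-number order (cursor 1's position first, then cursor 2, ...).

Answer: 2 2 4

Derivation:
After op 1 (delete): buffer="bjo" (len 3), cursors c1@0 c2@1, authorship ...
After op 2 (move_left): buffer="bjo" (len 3), cursors c1@0 c2@0, authorship ...
After op 3 (move_left): buffer="bjo" (len 3), cursors c1@0 c2@0, authorship ...
After op 4 (add_cursor(2)): buffer="bjo" (len 3), cursors c1@0 c2@0 c3@2, authorship ...
After op 5 (delete): buffer="bo" (len 2), cursors c1@0 c2@0 c3@1, authorship ..
After op 6 (move_right): buffer="bo" (len 2), cursors c1@1 c2@1 c3@2, authorship ..
After op 7 (insert('s')): buffer="bssos" (len 5), cursors c1@3 c2@3 c3@5, authorship .12.3
After op 8 (move_left): buffer="bssos" (len 5), cursors c1@2 c2@2 c3@4, authorship .12.3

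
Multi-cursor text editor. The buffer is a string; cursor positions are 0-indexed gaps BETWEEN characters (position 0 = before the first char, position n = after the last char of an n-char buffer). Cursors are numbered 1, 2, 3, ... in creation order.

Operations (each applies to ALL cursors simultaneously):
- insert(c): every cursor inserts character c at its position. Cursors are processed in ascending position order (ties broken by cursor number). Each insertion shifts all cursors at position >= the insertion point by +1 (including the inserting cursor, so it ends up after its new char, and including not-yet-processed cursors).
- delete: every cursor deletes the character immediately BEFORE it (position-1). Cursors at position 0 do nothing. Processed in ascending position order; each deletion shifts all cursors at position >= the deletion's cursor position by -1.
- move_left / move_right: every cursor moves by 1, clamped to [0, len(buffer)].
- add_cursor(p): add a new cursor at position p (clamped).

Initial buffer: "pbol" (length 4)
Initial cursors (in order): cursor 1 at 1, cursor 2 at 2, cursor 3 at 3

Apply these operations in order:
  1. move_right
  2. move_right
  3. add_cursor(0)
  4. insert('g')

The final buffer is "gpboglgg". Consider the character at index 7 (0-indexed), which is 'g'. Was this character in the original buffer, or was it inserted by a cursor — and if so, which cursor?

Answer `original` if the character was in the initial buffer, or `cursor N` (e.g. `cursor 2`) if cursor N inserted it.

After op 1 (move_right): buffer="pbol" (len 4), cursors c1@2 c2@3 c3@4, authorship ....
After op 2 (move_right): buffer="pbol" (len 4), cursors c1@3 c2@4 c3@4, authorship ....
After op 3 (add_cursor(0)): buffer="pbol" (len 4), cursors c4@0 c1@3 c2@4 c3@4, authorship ....
After op 4 (insert('g')): buffer="gpboglgg" (len 8), cursors c4@1 c1@5 c2@8 c3@8, authorship 4...1.23
Authorship (.=original, N=cursor N): 4 . . . 1 . 2 3
Index 7: author = 3

Answer: cursor 3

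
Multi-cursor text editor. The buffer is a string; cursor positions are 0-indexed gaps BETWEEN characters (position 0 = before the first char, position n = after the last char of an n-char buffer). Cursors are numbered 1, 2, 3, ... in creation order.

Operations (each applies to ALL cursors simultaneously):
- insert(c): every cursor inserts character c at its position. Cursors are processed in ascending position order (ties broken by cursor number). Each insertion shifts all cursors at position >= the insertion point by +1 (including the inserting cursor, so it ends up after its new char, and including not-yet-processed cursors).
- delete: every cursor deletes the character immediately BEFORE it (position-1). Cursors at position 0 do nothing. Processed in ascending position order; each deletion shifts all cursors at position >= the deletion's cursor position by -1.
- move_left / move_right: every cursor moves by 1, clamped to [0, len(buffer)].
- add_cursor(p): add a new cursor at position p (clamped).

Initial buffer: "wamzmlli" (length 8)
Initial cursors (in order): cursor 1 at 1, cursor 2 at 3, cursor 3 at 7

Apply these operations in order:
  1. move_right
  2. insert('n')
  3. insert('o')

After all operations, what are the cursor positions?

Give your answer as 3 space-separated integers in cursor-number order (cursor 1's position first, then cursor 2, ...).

After op 1 (move_right): buffer="wamzmlli" (len 8), cursors c1@2 c2@4 c3@8, authorship ........
After op 2 (insert('n')): buffer="wanmznmllin" (len 11), cursors c1@3 c2@6 c3@11, authorship ..1..2....3
After op 3 (insert('o')): buffer="wanomznomllino" (len 14), cursors c1@4 c2@8 c3@14, authorship ..11..22....33

Answer: 4 8 14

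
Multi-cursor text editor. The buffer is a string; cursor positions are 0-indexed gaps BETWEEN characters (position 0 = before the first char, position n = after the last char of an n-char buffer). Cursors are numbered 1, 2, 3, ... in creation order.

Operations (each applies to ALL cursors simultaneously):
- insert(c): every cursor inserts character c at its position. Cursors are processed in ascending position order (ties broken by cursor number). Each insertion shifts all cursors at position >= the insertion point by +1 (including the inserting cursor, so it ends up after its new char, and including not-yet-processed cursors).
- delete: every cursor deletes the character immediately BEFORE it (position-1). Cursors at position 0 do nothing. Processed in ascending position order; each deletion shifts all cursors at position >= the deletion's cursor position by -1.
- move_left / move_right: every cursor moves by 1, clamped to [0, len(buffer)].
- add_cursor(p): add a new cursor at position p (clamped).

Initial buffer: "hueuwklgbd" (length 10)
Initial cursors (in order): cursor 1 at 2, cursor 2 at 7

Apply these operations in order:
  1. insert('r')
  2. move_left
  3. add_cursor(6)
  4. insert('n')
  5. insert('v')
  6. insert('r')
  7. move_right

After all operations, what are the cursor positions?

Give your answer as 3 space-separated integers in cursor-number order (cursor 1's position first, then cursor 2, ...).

Answer: 6 18 13

Derivation:
After op 1 (insert('r')): buffer="hureuwklrgbd" (len 12), cursors c1@3 c2@9, authorship ..1.....2...
After op 2 (move_left): buffer="hureuwklrgbd" (len 12), cursors c1@2 c2@8, authorship ..1.....2...
After op 3 (add_cursor(6)): buffer="hureuwklrgbd" (len 12), cursors c1@2 c3@6 c2@8, authorship ..1.....2...
After op 4 (insert('n')): buffer="hunreuwnklnrgbd" (len 15), cursors c1@3 c3@8 c2@11, authorship ..11...3..22...
After op 5 (insert('v')): buffer="hunvreuwnvklnvrgbd" (len 18), cursors c1@4 c3@10 c2@14, authorship ..111...33..222...
After op 6 (insert('r')): buffer="hunvrreuwnvrklnvrrgbd" (len 21), cursors c1@5 c3@12 c2@17, authorship ..1111...333..2222...
After op 7 (move_right): buffer="hunvrreuwnvrklnvrrgbd" (len 21), cursors c1@6 c3@13 c2@18, authorship ..1111...333..2222...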